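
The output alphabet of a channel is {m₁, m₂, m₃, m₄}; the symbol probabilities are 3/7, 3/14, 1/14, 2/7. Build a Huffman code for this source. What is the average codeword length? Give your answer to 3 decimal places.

Repeatedly combine the two least-probable nodes; the expected code length is the sum of the merged weights.
merge 1/14 + 3/14 → 2/7
merge 2/7 + 2/7 → 4/7
merge 3/7 + 4/7 → 1
L = 2/7 + 4/7 + 1 = 13/7 ≈ 1.857 bits/symbol.

1.857 bits/symbol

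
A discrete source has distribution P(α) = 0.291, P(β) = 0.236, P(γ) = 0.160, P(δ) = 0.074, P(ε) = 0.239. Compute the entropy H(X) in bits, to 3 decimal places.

H = −Σ pᵢ log₂ pᵢ.
−0.291·log₂(0.291) = 0.5182
−0.236·log₂(0.236) = 0.4916
−0.160·log₂(0.160) = 0.4230
−0.074·log₂(0.074) = 0.2780
−0.239·log₂(0.239) = 0.4935
Sum ≈ 2.2044 → 2.204 bits.

2.204 bits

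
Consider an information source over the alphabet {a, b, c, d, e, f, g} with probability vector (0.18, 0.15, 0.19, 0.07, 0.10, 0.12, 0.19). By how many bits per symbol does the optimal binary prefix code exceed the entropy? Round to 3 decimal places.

0.056 bits

Entropy H = −Σ p log₂ p ≈ 2.7341 bits.
Huffman merges: 7/100+1/10→17/100; 3/25+3/20→27/100; 17/100+9/50→7/20; 19/100+19/100→19/50; 27/100+7/20→31/50; 19/50+31/50→1. L = 279/100 ≈ 2.7900.
L − H = 2.7900 − 2.7341 = 0.056 bits.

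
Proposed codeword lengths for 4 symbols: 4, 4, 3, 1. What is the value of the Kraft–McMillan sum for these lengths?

With common denominator 2^4 = 16: Σ 2^(−ℓᵢ) = 1/16 + 1/16 + 2/16 + 8/16 = 12/16 = 0.75.

0.75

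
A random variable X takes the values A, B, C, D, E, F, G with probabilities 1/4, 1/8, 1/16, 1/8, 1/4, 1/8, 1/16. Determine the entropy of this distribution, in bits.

2.625 bits

Each probability is a power of 1/2, so log₂(1/p) is an integer.
H = Σ p·log₂(1/p) = 1/4·2 + 1/8·3 + 1/16·4 + 1/8·3 + 1/4·2 + 1/8·3 + 1/16·4 = 2.625 bits.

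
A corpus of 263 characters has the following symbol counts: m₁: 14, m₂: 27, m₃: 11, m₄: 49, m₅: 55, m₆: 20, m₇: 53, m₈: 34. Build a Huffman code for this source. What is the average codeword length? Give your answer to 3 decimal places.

2.856 bits/symbol

Probabilities are the counts divided by 263.
Repeatedly combine the two least-probable nodes; the expected code length is the sum of the merged weights.
merge 11/263 + 14/263 → 25/263
merge 20/263 + 25/263 → 45/263
merge 27/263 + 34/263 → 61/263
merge 45/263 + 49/263 → 94/263
merge 53/263 + 55/263 → 108/263
merge 61/263 + 94/263 → 155/263
merge 108/263 + 155/263 → 1
L = 25/263 + 45/263 + 61/263 + 94/263 + 108/263 + 155/263 + 1 = 751/263 ≈ 2.856 bits/symbol.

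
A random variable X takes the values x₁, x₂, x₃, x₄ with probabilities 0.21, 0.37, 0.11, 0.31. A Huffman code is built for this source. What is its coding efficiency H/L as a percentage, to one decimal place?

96.3%

Entropy H = −Σ p log₂ p ≈ 1.8776 bits.
Huffman merges: 11/100+21/100→8/25; 31/100+8/25→63/100; 37/100+63/100→1. L = 39/20 ≈ 1.9500.
Efficiency = H/L = 1.8776/1.9500 = 96.3%.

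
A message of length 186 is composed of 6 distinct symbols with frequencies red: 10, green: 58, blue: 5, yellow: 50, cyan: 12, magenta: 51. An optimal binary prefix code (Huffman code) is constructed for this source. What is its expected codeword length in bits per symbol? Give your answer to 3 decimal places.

2.226 bits/symbol

Probabilities are the counts divided by 186.
Repeatedly combine the two least-probable nodes; the expected code length is the sum of the merged weights.
merge 5/186 + 5/93 → 5/62
merge 2/31 + 5/62 → 9/62
merge 9/62 + 25/93 → 77/186
merge 17/62 + 29/93 → 109/186
merge 77/186 + 109/186 → 1
L = 5/62 + 9/62 + 77/186 + 109/186 + 1 = 69/31 ≈ 2.226 bits/symbol.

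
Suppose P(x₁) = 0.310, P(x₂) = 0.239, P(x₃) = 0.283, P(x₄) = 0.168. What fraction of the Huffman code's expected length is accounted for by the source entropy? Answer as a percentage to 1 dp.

98.3%

Entropy H = −Σ p log₂ p ≈ 1.9650 bits.
Huffman merges: 21/125+239/1000→407/1000; 283/1000+31/100→593/1000; 407/1000+593/1000→1. L = 2 ≈ 2.0000.
Efficiency = H/L = 1.9650/2.0000 = 98.3%.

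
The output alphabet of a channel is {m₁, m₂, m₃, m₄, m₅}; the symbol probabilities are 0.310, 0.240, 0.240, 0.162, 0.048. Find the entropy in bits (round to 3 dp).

H = −Σ pᵢ log₂ pᵢ.
−0.310·log₂(0.310) = 0.5238
−0.240·log₂(0.240) = 0.4941
−0.240·log₂(0.240) = 0.4941
−0.162·log₂(0.162) = 0.4254
−0.048·log₂(0.048) = 0.2103
Sum ≈ 2.1477 → 2.148 bits.

2.148 bits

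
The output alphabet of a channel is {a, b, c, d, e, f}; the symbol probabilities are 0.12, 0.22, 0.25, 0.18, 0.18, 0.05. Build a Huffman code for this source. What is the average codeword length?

2.52 bits/symbol

Repeatedly combine the two least-probable nodes; the expected code length is the sum of the merged weights.
merge 1/20 + 3/25 → 17/100
merge 17/100 + 9/50 → 7/20
merge 9/50 + 11/50 → 2/5
merge 1/4 + 7/20 → 3/5
merge 2/5 + 3/5 → 1
L = 17/100 + 7/20 + 2/5 + 3/5 + 1 = 63/25 = 2.52 bits/symbol.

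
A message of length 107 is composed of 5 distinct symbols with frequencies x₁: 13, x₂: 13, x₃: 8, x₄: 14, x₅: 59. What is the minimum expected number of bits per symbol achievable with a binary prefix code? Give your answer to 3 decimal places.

1.897 bits/symbol

Probabilities are the counts divided by 107.
Repeatedly combine the two least-probable nodes; the expected code length is the sum of the merged weights.
merge 8/107 + 13/107 → 21/107
merge 13/107 + 14/107 → 27/107
merge 21/107 + 27/107 → 48/107
merge 48/107 + 59/107 → 1
L = 21/107 + 27/107 + 48/107 + 1 = 203/107 ≈ 1.897 bits/symbol.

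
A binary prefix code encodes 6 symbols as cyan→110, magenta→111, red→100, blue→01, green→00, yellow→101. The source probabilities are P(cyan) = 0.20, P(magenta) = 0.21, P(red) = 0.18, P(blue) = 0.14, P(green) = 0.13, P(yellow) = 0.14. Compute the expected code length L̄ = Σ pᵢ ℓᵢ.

2.73 bits/symbol

L̄ = Σ pᵢ·ℓᵢ = 0.20·3 + 0.21·3 + 0.18·3 + 0.14·2 + 0.13·2 + 0.14·3 = 2.73 bits/symbol.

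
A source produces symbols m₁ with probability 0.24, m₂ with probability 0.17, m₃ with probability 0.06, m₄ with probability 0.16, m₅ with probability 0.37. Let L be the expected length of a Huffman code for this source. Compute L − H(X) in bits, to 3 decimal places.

Entropy H = −Σ p log₂ p ≈ 2.1260 bits.
Huffman merges: 3/50+4/25→11/50; 17/100+11/50→39/100; 6/25+37/100→61/100; 39/100+61/100→1. L = 111/50 ≈ 2.2200.
L − H = 2.2200 − 2.1260 = 0.094 bits.

0.094 bits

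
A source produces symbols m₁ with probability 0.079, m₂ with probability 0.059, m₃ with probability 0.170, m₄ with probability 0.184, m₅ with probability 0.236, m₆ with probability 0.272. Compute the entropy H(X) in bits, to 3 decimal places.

H = −Σ pᵢ log₂ pᵢ.
−0.079·log₂(0.079) = 0.2893
−0.059·log₂(0.059) = 0.2409
−0.170·log₂(0.170) = 0.4346
−0.184·log₂(0.184) = 0.4494
−0.236·log₂(0.236) = 0.4916
−0.272·log₂(0.272) = 0.5109
Sum ≈ 2.4167 → 2.417 bits.

2.417 bits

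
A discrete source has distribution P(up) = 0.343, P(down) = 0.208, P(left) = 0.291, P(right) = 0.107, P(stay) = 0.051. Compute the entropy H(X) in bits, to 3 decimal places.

H = −Σ pᵢ log₂ pᵢ.
−0.343·log₂(0.343) = 0.5295
−0.208·log₂(0.208) = 0.4712
−0.291·log₂(0.291) = 0.5182
−0.107·log₂(0.107) = 0.3450
−0.051·log₂(0.051) = 0.2190
Sum ≈ 2.0829 → 2.083 bits.

2.083 bits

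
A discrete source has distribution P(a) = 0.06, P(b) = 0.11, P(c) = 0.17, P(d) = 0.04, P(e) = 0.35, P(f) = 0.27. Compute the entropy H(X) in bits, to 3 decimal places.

H = −Σ pᵢ log₂ pᵢ.
−0.06·log₂(0.06) = 0.2435
−0.11·log₂(0.11) = 0.3503
−0.17·log₂(0.17) = 0.4346
−0.04·log₂(0.04) = 0.1858
−0.35·log₂(0.35) = 0.5301
−0.27·log₂(0.27) = 0.5100
Sum ≈ 2.2543 → 2.254 bits.

2.254 bits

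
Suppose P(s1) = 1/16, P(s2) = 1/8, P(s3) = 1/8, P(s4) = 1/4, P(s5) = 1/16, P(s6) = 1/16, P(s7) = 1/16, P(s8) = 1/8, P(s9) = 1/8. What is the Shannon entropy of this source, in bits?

3 bits

Each probability is a power of 1/2, so log₂(1/p) is an integer.
H = Σ p·log₂(1/p) = 1/16·4 + 1/8·3 + 1/8·3 + 1/4·2 + 1/16·4 + 1/16·4 + 1/16·4 + 1/8·3 + 1/8·3 = 3 bits.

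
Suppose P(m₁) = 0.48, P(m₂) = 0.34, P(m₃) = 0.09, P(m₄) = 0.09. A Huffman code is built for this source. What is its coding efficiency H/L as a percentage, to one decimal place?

Entropy H = −Σ p log₂ p ≈ 1.6628 bits.
Huffman merges: 9/100+9/100→9/50; 9/50+17/50→13/25; 12/25+13/25→1. L = 17/10 ≈ 1.7000.
Efficiency = H/L = 1.6628/1.7000 = 97.8%.

97.8%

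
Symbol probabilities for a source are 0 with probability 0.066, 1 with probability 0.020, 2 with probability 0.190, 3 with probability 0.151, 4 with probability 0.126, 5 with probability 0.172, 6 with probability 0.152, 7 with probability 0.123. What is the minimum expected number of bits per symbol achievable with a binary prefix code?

Repeatedly combine the two least-probable nodes; the expected code length is the sum of the merged weights.
merge 1/50 + 33/500 → 43/500
merge 43/500 + 123/1000 → 209/1000
merge 63/500 + 151/1000 → 277/1000
merge 19/125 + 43/250 → 81/250
merge 19/100 + 209/1000 → 399/1000
merge 277/1000 + 81/250 → 601/1000
merge 399/1000 + 601/1000 → 1
L = 43/500 + 209/1000 + 277/1000 + 81/250 + 399/1000 + 601/1000 + 1 = 362/125 = 2.896 bits/symbol.

2.896 bits/symbol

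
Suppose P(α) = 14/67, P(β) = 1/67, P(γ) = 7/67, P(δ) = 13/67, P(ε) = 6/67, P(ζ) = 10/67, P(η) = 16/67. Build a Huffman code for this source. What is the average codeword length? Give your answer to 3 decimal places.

Repeatedly combine the two least-probable nodes; the expected code length is the sum of the merged weights.
merge 1/67 + 6/67 → 7/67
merge 7/67 + 7/67 → 14/67
merge 10/67 + 13/67 → 23/67
merge 14/67 + 14/67 → 28/67
merge 16/67 + 23/67 → 39/67
merge 28/67 + 39/67 → 1
L = 7/67 + 14/67 + 23/67 + 28/67 + 39/67 + 1 = 178/67 ≈ 2.657 bits/symbol.

2.657 bits/symbol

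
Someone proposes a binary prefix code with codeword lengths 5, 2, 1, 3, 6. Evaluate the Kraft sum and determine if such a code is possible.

With common denominator 2^6 = 64: Σ 2^(−ℓᵢ) = 2/64 + 16/64 + 32/64 + 8/64 + 1/64 = 59/64 = 0.921875.
Kraft's inequality requires Σ ≤ 1; here Σ = 0.921875 ≤ 1, so such a prefix code exists.

0.921875; yes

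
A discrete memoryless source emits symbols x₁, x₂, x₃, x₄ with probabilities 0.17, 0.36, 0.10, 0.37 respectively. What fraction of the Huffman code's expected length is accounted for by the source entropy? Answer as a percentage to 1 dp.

Entropy H = −Σ p log₂ p ≈ 1.8281 bits.
Huffman merges: 1/10+17/100→27/100; 27/100+9/25→63/100; 37/100+63/100→1. L = 19/10 ≈ 1.9000.
Efficiency = H/L = 1.8281/1.9000 = 96.2%.

96.2%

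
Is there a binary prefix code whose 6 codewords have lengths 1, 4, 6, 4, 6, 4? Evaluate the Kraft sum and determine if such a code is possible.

0.71875; yes

With common denominator 2^6 = 64: Σ 2^(−ℓᵢ) = 32/64 + 4/64 + 1/64 + 4/64 + 1/64 + 4/64 = 46/64 = 0.71875.
Kraft's inequality requires Σ ≤ 1; here Σ = 0.71875 ≤ 1, so such a prefix code exists.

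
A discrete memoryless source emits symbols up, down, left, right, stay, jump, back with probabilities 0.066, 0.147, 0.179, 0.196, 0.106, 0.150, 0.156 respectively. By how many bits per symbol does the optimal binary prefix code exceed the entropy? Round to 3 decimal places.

0.055 bits

Entropy H = −Σ p log₂ p ≈ 2.7424 bits.
Huffman merges: 33/500+53/500→43/250; 147/1000+3/20→297/1000; 39/250+43/250→41/125; 179/1000+49/250→3/8; 297/1000+41/125→5/8; 3/8+5/8→1. L = 2797/1000 ≈ 2.7970.
L − H = 2.7970 − 2.7424 = 0.055 bits.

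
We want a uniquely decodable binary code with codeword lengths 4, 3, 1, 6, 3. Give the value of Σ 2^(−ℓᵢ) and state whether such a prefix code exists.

With common denominator 2^6 = 64: Σ 2^(−ℓᵢ) = 4/64 + 8/64 + 32/64 + 1/64 + 8/64 = 53/64 = 0.828125.
Kraft's inequality requires Σ ≤ 1; here Σ = 0.828125 ≤ 1, so such a prefix code exists.

0.828125; yes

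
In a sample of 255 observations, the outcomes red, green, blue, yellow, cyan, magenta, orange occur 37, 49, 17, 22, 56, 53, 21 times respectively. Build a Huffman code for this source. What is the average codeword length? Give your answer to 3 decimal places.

2.722 bits/symbol

Probabilities are the counts divided by 255.
Repeatedly combine the two least-probable nodes; the expected code length is the sum of the merged weights.
merge 1/15 + 7/85 → 38/255
merge 22/255 + 37/255 → 59/255
merge 38/255 + 49/255 → 29/85
merge 53/255 + 56/255 → 109/255
merge 59/255 + 29/85 → 146/255
merge 109/255 + 146/255 → 1
L = 38/255 + 59/255 + 29/85 + 109/255 + 146/255 + 1 = 694/255 ≈ 2.722 bits/symbol.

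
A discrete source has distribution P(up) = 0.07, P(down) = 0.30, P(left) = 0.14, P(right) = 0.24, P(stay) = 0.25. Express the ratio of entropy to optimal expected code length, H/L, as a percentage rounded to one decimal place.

98.7%

Entropy H = −Σ p log₂ p ≈ 2.1809 bits.
Huffman merges: 7/100+7/50→21/100; 21/100+6/25→9/20; 1/4+3/10→11/20; 9/20+11/20→1. L = 221/100 ≈ 2.2100.
Efficiency = H/L = 2.1809/2.2100 = 98.7%.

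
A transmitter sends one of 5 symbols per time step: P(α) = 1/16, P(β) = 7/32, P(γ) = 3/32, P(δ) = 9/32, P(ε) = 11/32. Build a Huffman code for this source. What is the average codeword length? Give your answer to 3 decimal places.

Repeatedly combine the two least-probable nodes; the expected code length is the sum of the merged weights.
merge 1/16 + 3/32 → 5/32
merge 5/32 + 7/32 → 3/8
merge 9/32 + 11/32 → 5/8
merge 3/8 + 5/8 → 1
L = 5/32 + 3/8 + 5/8 + 1 = 69/32 ≈ 2.156 bits/symbol.

2.156 bits/symbol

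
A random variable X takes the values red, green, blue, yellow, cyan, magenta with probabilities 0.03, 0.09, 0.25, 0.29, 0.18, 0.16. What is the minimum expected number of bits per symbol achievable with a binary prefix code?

2.4 bits/symbol

Repeatedly combine the two least-probable nodes; the expected code length is the sum of the merged weights.
merge 3/100 + 9/100 → 3/25
merge 3/25 + 4/25 → 7/25
merge 9/50 + 1/4 → 43/100
merge 7/25 + 29/100 → 57/100
merge 43/100 + 57/100 → 1
L = 3/25 + 7/25 + 43/100 + 57/100 + 1 = 12/5 = 2.4 bits/symbol.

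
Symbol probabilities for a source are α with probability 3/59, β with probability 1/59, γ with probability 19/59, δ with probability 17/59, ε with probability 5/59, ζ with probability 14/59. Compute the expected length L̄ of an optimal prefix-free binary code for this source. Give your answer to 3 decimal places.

2.220 bits/symbol

Repeatedly combine the two least-probable nodes; the expected code length is the sum of the merged weights.
merge 1/59 + 3/59 → 4/59
merge 4/59 + 5/59 → 9/59
merge 9/59 + 14/59 → 23/59
merge 17/59 + 19/59 → 36/59
merge 23/59 + 36/59 → 1
L = 4/59 + 9/59 + 23/59 + 36/59 + 1 = 131/59 ≈ 2.220 bits/symbol.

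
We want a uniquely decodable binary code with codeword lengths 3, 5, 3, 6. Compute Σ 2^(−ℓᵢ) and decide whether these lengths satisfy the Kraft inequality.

With common denominator 2^6 = 64: Σ 2^(−ℓᵢ) = 8/64 + 2/64 + 8/64 + 1/64 = 19/64 = 0.296875.
Kraft's inequality requires Σ ≤ 1; here Σ = 0.296875 ≤ 1, so such a prefix code exists.

0.296875; yes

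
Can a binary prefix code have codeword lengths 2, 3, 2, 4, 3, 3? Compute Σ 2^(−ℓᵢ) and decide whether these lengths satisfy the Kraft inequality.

With common denominator 2^4 = 16: Σ 2^(−ℓᵢ) = 4/16 + 2/16 + 4/16 + 1/16 + 2/16 + 2/16 = 15/16 = 0.9375.
Kraft's inequality requires Σ ≤ 1; here Σ = 0.9375 ≤ 1, so such a prefix code exists.

0.9375; yes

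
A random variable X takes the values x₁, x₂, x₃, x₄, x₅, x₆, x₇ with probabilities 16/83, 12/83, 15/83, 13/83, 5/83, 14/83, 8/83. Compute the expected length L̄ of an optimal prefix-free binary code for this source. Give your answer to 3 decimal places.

Repeatedly combine the two least-probable nodes; the expected code length is the sum of the merged weights.
merge 5/83 + 8/83 → 13/83
merge 12/83 + 13/83 → 25/83
merge 13/83 + 14/83 → 27/83
merge 15/83 + 16/83 → 31/83
merge 25/83 + 27/83 → 52/83
merge 31/83 + 52/83 → 1
L = 13/83 + 25/83 + 27/83 + 31/83 + 52/83 + 1 = 231/83 ≈ 2.783 bits/symbol.

2.783 bits/symbol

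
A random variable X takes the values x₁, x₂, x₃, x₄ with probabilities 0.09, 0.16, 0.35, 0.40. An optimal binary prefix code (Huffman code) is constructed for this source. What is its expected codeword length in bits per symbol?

Repeatedly combine the two least-probable nodes; the expected code length is the sum of the merged weights.
merge 9/100 + 4/25 → 1/4
merge 1/4 + 7/20 → 3/5
merge 2/5 + 3/5 → 1
L = 1/4 + 3/5 + 1 = 37/20 = 1.85 bits/symbol.

1.85 bits/symbol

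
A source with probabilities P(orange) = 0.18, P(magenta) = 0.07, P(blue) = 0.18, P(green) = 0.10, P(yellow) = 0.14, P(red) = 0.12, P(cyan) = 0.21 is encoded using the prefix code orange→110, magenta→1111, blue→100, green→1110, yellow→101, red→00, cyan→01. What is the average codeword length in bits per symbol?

2.84 bits/symbol

L̄ = Σ pᵢ·ℓᵢ = 0.18·3 + 0.07·4 + 0.18·3 + 0.10·4 + 0.14·3 + 0.12·2 + 0.21·2 = 2.84 bits/symbol.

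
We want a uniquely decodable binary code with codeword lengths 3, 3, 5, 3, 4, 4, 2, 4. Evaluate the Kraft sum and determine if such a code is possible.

With common denominator 2^5 = 32: Σ 2^(−ℓᵢ) = 4/32 + 4/32 + 1/32 + 4/32 + 2/32 + 2/32 + 8/32 + 2/32 = 27/32 = 0.84375.
Kraft's inequality requires Σ ≤ 1; here Σ = 0.84375 ≤ 1, so such a prefix code exists.

0.84375; yes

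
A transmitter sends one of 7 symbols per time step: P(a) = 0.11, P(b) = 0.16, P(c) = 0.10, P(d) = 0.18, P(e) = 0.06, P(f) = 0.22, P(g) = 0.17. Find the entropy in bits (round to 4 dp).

H = −Σ pᵢ log₂ pᵢ.
−0.11·log₂(0.11) = 0.3503
−0.16·log₂(0.16) = 0.4230
−0.10·log₂(0.10) = 0.3322
−0.18·log₂(0.18) = 0.4453
−0.06·log₂(0.06) = 0.2435
−0.22·log₂(0.22) = 0.4806
−0.17·log₂(0.17) = 0.4346
Sum ≈ 2.7095 → 2.7095 bits.

2.7095 bits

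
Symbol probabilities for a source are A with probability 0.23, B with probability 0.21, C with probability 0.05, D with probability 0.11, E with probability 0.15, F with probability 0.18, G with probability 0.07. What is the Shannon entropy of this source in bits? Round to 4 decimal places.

H = −Σ pᵢ log₂ pᵢ.
−0.23·log₂(0.23) = 0.4877
−0.21·log₂(0.21) = 0.4728
−0.05·log₂(0.05) = 0.2161
−0.11·log₂(0.11) = 0.3503
−0.15·log₂(0.15) = 0.4105
−0.18·log₂(0.18) = 0.4453
−0.07·log₂(0.07) = 0.2686
Sum ≈ 2.6513 → 2.6513 bits.

2.6513 bits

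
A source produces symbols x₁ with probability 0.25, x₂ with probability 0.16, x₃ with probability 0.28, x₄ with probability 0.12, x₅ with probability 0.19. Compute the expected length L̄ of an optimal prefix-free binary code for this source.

Repeatedly combine the two least-probable nodes; the expected code length is the sum of the merged weights.
merge 3/25 + 4/25 → 7/25
merge 19/100 + 1/4 → 11/25
merge 7/25 + 7/25 → 14/25
merge 11/25 + 14/25 → 1
L = 7/25 + 11/25 + 14/25 + 1 = 57/25 = 2.28 bits/symbol.

2.28 bits/symbol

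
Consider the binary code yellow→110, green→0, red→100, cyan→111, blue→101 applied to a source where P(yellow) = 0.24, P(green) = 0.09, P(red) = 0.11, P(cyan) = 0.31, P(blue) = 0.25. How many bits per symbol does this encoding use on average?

2.82 bits/symbol

L̄ = Σ pᵢ·ℓᵢ = 0.24·3 + 0.09·1 + 0.11·3 + 0.31·3 + 0.25·3 = 2.82 bits/symbol.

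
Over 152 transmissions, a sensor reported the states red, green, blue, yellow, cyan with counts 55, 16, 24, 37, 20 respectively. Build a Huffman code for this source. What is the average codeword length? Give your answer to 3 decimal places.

Probabilities are the counts divided by 152.
Repeatedly combine the two least-probable nodes; the expected code length is the sum of the merged weights.
merge 2/19 + 5/38 → 9/38
merge 3/19 + 9/38 → 15/38
merge 37/152 + 55/152 → 23/38
merge 15/38 + 23/38 → 1
L = 9/38 + 15/38 + 23/38 + 1 = 85/38 ≈ 2.237 bits/symbol.

2.237 bits/symbol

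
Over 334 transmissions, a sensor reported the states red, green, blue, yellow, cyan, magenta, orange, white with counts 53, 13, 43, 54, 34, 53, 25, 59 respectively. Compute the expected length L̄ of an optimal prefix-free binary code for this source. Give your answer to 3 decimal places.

2.937 bits/symbol

Probabilities are the counts divided by 334.
Repeatedly combine the two least-probable nodes; the expected code length is the sum of the merged weights.
merge 13/334 + 25/334 → 19/167
merge 17/167 + 19/167 → 36/167
merge 43/334 + 53/334 → 48/167
merge 53/334 + 27/167 → 107/334
merge 59/334 + 36/167 → 131/334
merge 48/167 + 107/334 → 203/334
merge 131/334 + 203/334 → 1
L = 19/167 + 36/167 + 48/167 + 107/334 + 131/334 + 203/334 + 1 = 981/334 ≈ 2.937 bits/symbol.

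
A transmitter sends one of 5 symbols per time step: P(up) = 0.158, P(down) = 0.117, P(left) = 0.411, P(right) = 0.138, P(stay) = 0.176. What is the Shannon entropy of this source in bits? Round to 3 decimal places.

H = −Σ pᵢ log₂ pᵢ.
−0.158·log₂(0.158) = 0.4206
−0.117·log₂(0.117) = 0.3622
−0.411·log₂(0.411) = 0.5272
−0.138·log₂(0.138) = 0.3943
−0.176·log₂(0.176) = 0.4411
Sum ≈ 2.1454 → 2.145 bits.

2.145 bits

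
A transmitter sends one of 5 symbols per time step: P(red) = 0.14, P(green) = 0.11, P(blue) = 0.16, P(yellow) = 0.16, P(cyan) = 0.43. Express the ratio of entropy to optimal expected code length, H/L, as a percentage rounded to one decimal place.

Entropy H = −Σ p log₂ p ≈ 2.1170 bits.
Huffman merges: 11/100+7/50→1/4; 4/25+4/25→8/25; 1/4+8/25→57/100; 43/100+57/100→1. L = 107/50 ≈ 2.1400.
Efficiency = H/L = 2.1170/2.1400 = 98.9%.

98.9%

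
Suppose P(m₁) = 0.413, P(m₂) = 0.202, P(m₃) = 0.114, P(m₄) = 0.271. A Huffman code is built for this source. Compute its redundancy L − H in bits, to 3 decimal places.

0.042 bits

Entropy H = −Σ p log₂ p ≈ 1.8606 bits.
Huffman merges: 57/500+101/500→79/250; 271/1000+79/250→587/1000; 413/1000+587/1000→1. L = 1903/1000 ≈ 1.9030.
L − H = 1.9030 − 1.8606 = 0.042 bits.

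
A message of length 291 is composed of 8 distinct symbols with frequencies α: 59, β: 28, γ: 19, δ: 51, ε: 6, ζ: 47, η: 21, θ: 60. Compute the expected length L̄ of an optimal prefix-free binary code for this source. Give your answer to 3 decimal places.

2.835 bits/symbol

Probabilities are the counts divided by 291.
Repeatedly combine the two least-probable nodes; the expected code length is the sum of the merged weights.
merge 2/97 + 19/291 → 25/291
merge 7/97 + 25/291 → 46/291
merge 28/291 + 46/291 → 74/291
merge 47/291 + 17/97 → 98/291
merge 59/291 + 20/97 → 119/291
merge 74/291 + 98/291 → 172/291
merge 119/291 + 172/291 → 1
L = 25/291 + 46/291 + 74/291 + 98/291 + 119/291 + 172/291 + 1 = 275/97 ≈ 2.835 bits/symbol.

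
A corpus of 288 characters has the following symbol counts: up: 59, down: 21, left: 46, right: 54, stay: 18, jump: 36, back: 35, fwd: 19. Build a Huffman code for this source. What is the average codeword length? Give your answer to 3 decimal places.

Probabilities are the counts divided by 288.
Repeatedly combine the two least-probable nodes; the expected code length is the sum of the merged weights.
merge 1/16 + 19/288 → 37/288
merge 7/96 + 35/288 → 7/36
merge 1/8 + 37/288 → 73/288
merge 23/144 + 3/16 → 25/72
merge 7/36 + 59/288 → 115/288
merge 73/288 + 25/72 → 173/288
merge 115/288 + 173/288 → 1
L = 37/288 + 7/36 + 73/288 + 25/72 + 115/288 + 173/288 + 1 = 421/144 ≈ 2.924 bits/symbol.

2.924 bits/symbol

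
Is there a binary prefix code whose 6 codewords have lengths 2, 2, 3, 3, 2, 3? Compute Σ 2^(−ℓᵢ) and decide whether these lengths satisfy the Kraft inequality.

1.125; no

With common denominator 2^3 = 8: Σ 2^(−ℓᵢ) = 2/8 + 2/8 + 1/8 + 1/8 + 2/8 + 1/8 = 9/8 = 1.125.
Kraft's inequality requires Σ ≤ 1; here Σ = 1.125 > 1, so no such prefix code exists.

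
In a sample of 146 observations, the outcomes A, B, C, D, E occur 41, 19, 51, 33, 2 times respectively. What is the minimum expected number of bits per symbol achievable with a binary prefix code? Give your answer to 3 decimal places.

2.144 bits/symbol

Probabilities are the counts divided by 146.
Repeatedly combine the two least-probable nodes; the expected code length is the sum of the merged weights.
merge 1/73 + 19/146 → 21/146
merge 21/146 + 33/146 → 27/73
merge 41/146 + 51/146 → 46/73
merge 27/73 + 46/73 → 1
L = 21/146 + 27/73 + 46/73 + 1 = 313/146 ≈ 2.144 bits/symbol.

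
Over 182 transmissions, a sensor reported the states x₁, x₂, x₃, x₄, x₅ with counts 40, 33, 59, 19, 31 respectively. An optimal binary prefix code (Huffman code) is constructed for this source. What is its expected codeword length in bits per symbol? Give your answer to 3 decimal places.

Probabilities are the counts divided by 182.
Repeatedly combine the two least-probable nodes; the expected code length is the sum of the merged weights.
merge 19/182 + 31/182 → 25/91
merge 33/182 + 20/91 → 73/182
merge 25/91 + 59/182 → 109/182
merge 73/182 + 109/182 → 1
L = 25/91 + 73/182 + 109/182 + 1 = 207/91 ≈ 2.275 bits/symbol.

2.275 bits/symbol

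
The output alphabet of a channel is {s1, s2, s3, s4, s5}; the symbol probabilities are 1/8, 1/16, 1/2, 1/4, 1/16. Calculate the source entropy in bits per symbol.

1.875 bits

Each probability is a power of 1/2, so log₂(1/p) is an integer.
H = Σ p·log₂(1/p) = 1/8·3 + 1/16·4 + 1/2·1 + 1/4·2 + 1/16·4 = 1.875 bits.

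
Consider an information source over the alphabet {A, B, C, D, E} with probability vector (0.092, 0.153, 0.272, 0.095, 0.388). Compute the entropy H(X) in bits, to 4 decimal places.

2.0945 bits

H = −Σ pᵢ log₂ pᵢ.
−0.092·log₂(0.092) = 0.3167
−0.153·log₂(0.153) = 0.4144
−0.272·log₂(0.272) = 0.5109
−0.095·log₂(0.095) = 0.3226
−0.388·log₂(0.388) = 0.5300
Sum ≈ 2.0945 → 2.0945 bits.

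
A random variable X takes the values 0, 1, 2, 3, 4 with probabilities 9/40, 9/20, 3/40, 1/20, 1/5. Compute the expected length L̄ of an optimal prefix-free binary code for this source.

Repeatedly combine the two least-probable nodes; the expected code length is the sum of the merged weights.
merge 1/20 + 3/40 → 1/8
merge 1/8 + 1/5 → 13/40
merge 9/40 + 13/40 → 11/20
merge 9/20 + 11/20 → 1
L = 1/8 + 13/40 + 11/20 + 1 = 2 bits/symbol.

2 bits/symbol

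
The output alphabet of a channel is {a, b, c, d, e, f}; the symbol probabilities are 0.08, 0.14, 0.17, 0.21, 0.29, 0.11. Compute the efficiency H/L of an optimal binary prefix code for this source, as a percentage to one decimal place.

98.6%

Entropy H = −Σ p log₂ p ≈ 2.4642 bits.
Huffman merges: 2/25+11/100→19/100; 7/50+17/100→31/100; 19/100+21/100→2/5; 29/100+31/100→3/5; 2/5+3/5→1. L = 5/2 ≈ 2.5000.
Efficiency = H/L = 2.4642/2.5000 = 98.6%.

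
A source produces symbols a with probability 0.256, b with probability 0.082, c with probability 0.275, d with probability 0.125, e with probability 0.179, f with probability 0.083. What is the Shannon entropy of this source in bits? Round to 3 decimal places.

H = −Σ pᵢ log₂ pᵢ.
−0.256·log₂(0.256) = 0.5032
−0.082·log₂(0.082) = 0.2959
−0.275·log₂(0.275) = 0.5122
−0.125·log₂(0.125) = 0.3750
−0.179·log₂(0.179) = 0.4443
−0.083·log₂(0.083) = 0.2980
Sum ≈ 2.4286 → 2.429 bits.

2.429 bits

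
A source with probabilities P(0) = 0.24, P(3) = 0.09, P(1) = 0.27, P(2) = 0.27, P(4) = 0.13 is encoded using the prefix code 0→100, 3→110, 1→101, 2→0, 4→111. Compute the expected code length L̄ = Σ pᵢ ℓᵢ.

L̄ = Σ pᵢ·ℓᵢ = 0.24·3 + 0.09·3 + 0.27·3 + 0.27·1 + 0.13·3 = 2.46 bits/symbol.

2.46 bits/symbol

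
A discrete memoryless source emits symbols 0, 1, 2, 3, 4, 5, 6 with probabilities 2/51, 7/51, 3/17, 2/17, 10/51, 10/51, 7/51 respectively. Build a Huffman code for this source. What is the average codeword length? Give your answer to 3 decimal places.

2.765 bits/symbol

Repeatedly combine the two least-probable nodes; the expected code length is the sum of the merged weights.
merge 2/51 + 2/17 → 8/51
merge 7/51 + 7/51 → 14/51
merge 8/51 + 3/17 → 1/3
merge 10/51 + 10/51 → 20/51
merge 14/51 + 1/3 → 31/51
merge 20/51 + 31/51 → 1
L = 8/51 + 14/51 + 1/3 + 20/51 + 31/51 + 1 = 47/17 ≈ 2.765 bits/symbol.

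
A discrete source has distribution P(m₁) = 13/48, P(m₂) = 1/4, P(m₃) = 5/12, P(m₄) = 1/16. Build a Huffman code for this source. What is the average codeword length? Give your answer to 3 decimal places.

Repeatedly combine the two least-probable nodes; the expected code length is the sum of the merged weights.
merge 1/16 + 1/4 → 5/16
merge 13/48 + 5/16 → 7/12
merge 5/12 + 7/12 → 1
L = 5/16 + 7/12 + 1 = 91/48 ≈ 1.896 bits/symbol.

1.896 bits/symbol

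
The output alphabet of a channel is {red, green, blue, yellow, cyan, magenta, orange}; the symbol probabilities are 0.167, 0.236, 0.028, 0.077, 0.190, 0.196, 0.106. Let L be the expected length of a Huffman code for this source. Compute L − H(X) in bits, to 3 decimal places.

0.062 bits

Entropy H = −Σ p log₂ p ≈ 2.6113 bits.
Huffman merges: 7/250+77/1000→21/200; 21/200+53/500→211/1000; 167/1000+19/100→357/1000; 49/250+211/1000→407/1000; 59/250+357/1000→593/1000; 407/1000+593/1000→1. L = 2673/1000 ≈ 2.6730.
L − H = 2.6730 − 2.6113 = 0.062 bits.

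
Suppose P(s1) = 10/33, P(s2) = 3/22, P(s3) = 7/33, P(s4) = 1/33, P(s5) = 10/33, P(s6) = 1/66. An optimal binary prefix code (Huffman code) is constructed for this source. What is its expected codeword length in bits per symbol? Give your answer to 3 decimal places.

2.227 bits/symbol

Repeatedly combine the two least-probable nodes; the expected code length is the sum of the merged weights.
merge 1/66 + 1/33 → 1/22
merge 1/22 + 3/22 → 2/11
merge 2/11 + 7/33 → 13/33
merge 10/33 + 10/33 → 20/33
merge 13/33 + 20/33 → 1
L = 1/22 + 2/11 + 13/33 + 20/33 + 1 = 49/22 ≈ 2.227 bits/symbol.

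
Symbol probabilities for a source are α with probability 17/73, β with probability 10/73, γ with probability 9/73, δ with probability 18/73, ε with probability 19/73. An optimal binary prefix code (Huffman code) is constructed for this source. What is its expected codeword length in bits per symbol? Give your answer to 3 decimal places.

2.260 bits/symbol

Repeatedly combine the two least-probable nodes; the expected code length is the sum of the merged weights.
merge 9/73 + 10/73 → 19/73
merge 17/73 + 18/73 → 35/73
merge 19/73 + 19/73 → 38/73
merge 35/73 + 38/73 → 1
L = 19/73 + 35/73 + 38/73 + 1 = 165/73 ≈ 2.260 bits/symbol.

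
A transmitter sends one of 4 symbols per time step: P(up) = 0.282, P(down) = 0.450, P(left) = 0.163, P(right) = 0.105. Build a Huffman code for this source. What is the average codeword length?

1.818 bits/symbol

Repeatedly combine the two least-probable nodes; the expected code length is the sum of the merged weights.
merge 21/200 + 163/1000 → 67/250
merge 67/250 + 141/500 → 11/20
merge 9/20 + 11/20 → 1
L = 67/250 + 11/20 + 1 = 909/500 = 1.818 bits/symbol.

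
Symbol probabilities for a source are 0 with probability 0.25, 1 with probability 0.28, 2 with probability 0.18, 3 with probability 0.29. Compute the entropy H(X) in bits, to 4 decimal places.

H = −Σ pᵢ log₂ pᵢ.
−0.25·log₂(0.25) = 0.5000
−0.28·log₂(0.28) = 0.5142
−0.18·log₂(0.18) = 0.4453
−0.29·log₂(0.29) = 0.5179
Sum ≈ 1.9774 → 1.9774 bits.

1.9774 bits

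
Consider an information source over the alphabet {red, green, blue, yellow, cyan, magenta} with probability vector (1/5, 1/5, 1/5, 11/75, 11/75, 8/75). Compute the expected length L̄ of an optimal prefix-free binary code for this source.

Repeatedly combine the two least-probable nodes; the expected code length is the sum of the merged weights.
merge 8/75 + 11/75 → 19/75
merge 11/75 + 1/5 → 26/75
merge 1/5 + 1/5 → 2/5
merge 19/75 + 26/75 → 3/5
merge 2/5 + 3/5 → 1
L = 19/75 + 26/75 + 2/5 + 3/5 + 1 = 13/5 = 2.6 bits/symbol.

2.6 bits/symbol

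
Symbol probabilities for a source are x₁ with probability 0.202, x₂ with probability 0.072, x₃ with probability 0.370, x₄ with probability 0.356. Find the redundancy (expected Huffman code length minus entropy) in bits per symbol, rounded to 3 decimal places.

Entropy H = −Σ p log₂ p ≈ 1.8006 bits.
Huffman merges: 9/125+101/500→137/500; 137/500+89/250→63/100; 37/100+63/100→1. L = 238/125 ≈ 1.9040.
L − H = 1.9040 − 1.8006 = 0.103 bits.

0.103 bits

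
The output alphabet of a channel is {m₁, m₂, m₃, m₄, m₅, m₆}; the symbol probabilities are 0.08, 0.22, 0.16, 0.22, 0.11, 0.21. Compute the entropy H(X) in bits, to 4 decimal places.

2.4988 bits

H = −Σ pᵢ log₂ pᵢ.
−0.08·log₂(0.08) = 0.2915
−0.22·log₂(0.22) = 0.4806
−0.16·log₂(0.16) = 0.4230
−0.22·log₂(0.22) = 0.4806
−0.11·log₂(0.11) = 0.3503
−0.21·log₂(0.21) = 0.4728
Sum ≈ 2.4988 → 2.4988 bits.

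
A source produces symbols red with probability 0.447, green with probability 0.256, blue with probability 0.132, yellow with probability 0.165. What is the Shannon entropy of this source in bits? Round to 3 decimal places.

H = −Σ pᵢ log₂ pᵢ.
−0.447·log₂(0.447) = 0.5193
−0.256·log₂(0.256) = 0.5032
−0.132·log₂(0.132) = 0.3856
−0.165·log₂(0.165) = 0.4289
Sum ≈ 1.8370 → 1.837 bits.

1.837 bits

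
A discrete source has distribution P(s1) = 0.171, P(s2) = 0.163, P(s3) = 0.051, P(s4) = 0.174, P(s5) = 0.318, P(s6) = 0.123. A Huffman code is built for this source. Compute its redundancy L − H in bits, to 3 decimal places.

Entropy H = −Σ p log₂ p ≈ 2.4177 bits.
Huffman merges: 51/1000+123/1000→87/500; 163/1000+171/1000→167/500; 87/500+87/500→87/250; 159/500+167/500→163/250; 87/250+163/250→1. L = 627/250 ≈ 2.5080.
L − H = 2.5080 − 2.4177 = 0.090 bits.

0.090 bits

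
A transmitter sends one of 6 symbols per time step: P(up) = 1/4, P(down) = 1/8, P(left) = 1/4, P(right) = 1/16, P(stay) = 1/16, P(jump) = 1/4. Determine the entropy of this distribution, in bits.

Each probability is a power of 1/2, so log₂(1/p) is an integer.
H = Σ p·log₂(1/p) = 1/4·2 + 1/8·3 + 1/4·2 + 1/16·4 + 1/16·4 + 1/4·2 = 2.375 bits.

2.375 bits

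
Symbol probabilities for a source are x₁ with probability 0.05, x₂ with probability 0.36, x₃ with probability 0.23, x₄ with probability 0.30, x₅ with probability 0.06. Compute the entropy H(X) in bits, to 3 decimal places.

H = −Σ pᵢ log₂ pᵢ.
−0.05·log₂(0.05) = 0.2161
−0.36·log₂(0.36) = 0.5306
−0.23·log₂(0.23) = 0.4877
−0.30·log₂(0.30) = 0.5211
−0.06·log₂(0.06) = 0.2435
Sum ≈ 1.9990 → 1.999 bits.

1.999 bits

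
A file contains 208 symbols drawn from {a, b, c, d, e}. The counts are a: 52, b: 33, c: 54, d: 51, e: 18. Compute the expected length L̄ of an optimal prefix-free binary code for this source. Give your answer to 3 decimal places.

Probabilities are the counts divided by 208.
Repeatedly combine the two least-probable nodes; the expected code length is the sum of the merged weights.
merge 9/104 + 33/208 → 51/208
merge 51/208 + 51/208 → 51/104
merge 1/4 + 27/104 → 53/104
merge 51/104 + 53/104 → 1
L = 51/208 + 51/104 + 53/104 + 1 = 467/208 ≈ 2.245 bits/symbol.

2.245 bits/symbol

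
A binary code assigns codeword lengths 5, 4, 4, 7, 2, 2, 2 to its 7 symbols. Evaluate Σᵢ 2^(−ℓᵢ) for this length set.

0.9140625

With common denominator 2^7 = 128: Σ 2^(−ℓᵢ) = 4/128 + 8/128 + 8/128 + 1/128 + 32/128 + 32/128 + 32/128 = 117/128 = 0.9140625.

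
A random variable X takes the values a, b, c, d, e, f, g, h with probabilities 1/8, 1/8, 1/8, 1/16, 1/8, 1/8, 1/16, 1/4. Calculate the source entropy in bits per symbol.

Each probability is a power of 1/2, so log₂(1/p) is an integer.
H = Σ p·log₂(1/p) = 1/8·3 + 1/8·3 + 1/8·3 + 1/16·4 + 1/8·3 + 1/8·3 + 1/16·4 + 1/4·2 = 2.875 bits.

2.875 bits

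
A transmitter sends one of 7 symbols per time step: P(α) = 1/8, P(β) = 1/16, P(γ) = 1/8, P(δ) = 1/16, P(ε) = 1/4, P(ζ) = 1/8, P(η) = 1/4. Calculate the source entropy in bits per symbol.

2.625 bits

Each probability is a power of 1/2, so log₂(1/p) is an integer.
H = Σ p·log₂(1/p) = 1/8·3 + 1/16·4 + 1/8·3 + 1/16·4 + 1/4·2 + 1/8·3 + 1/4·2 = 2.625 bits.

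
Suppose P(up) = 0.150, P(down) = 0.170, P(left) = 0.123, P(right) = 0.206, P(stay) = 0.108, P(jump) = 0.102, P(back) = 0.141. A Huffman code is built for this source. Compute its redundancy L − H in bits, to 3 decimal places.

Entropy H = −Σ p log₂ p ≈ 2.7677 bits.
Huffman merges: 51/500+27/250→21/100; 123/1000+141/1000→33/125; 3/20+17/100→8/25; 103/500+21/100→52/125; 33/125+8/25→73/125; 52/125+73/125→1. L = 1397/500 ≈ 2.7940.
L − H = 2.7940 − 2.7677 = 0.026 bits.

0.026 bits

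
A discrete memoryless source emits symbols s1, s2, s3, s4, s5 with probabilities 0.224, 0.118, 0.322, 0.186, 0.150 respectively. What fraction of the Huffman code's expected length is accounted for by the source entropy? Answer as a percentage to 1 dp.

98.6%

Entropy H = −Σ p log₂ p ≈ 2.2356 bits.
Huffman merges: 59/500+3/20→67/250; 93/500+28/125→41/100; 67/250+161/500→59/100; 41/100+59/100→1. L = 567/250 ≈ 2.2680.
Efficiency = H/L = 2.2356/2.2680 = 98.6%.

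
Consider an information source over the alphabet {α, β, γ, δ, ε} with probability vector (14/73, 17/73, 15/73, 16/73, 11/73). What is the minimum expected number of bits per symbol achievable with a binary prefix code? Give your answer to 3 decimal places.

Repeatedly combine the two least-probable nodes; the expected code length is the sum of the merged weights.
merge 11/73 + 14/73 → 25/73
merge 15/73 + 16/73 → 31/73
merge 17/73 + 25/73 → 42/73
merge 31/73 + 42/73 → 1
L = 25/73 + 31/73 + 42/73 + 1 = 171/73 ≈ 2.342 bits/symbol.

2.342 bits/symbol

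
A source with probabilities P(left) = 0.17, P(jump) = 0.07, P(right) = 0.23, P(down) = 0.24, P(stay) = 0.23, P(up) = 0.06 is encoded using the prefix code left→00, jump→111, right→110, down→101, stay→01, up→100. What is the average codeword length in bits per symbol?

L̄ = Σ pᵢ·ℓᵢ = 0.17·2 + 0.07·3 + 0.23·3 + 0.24·3 + 0.23·2 + 0.06·3 = 2.6 bits/symbol.

2.6 bits/symbol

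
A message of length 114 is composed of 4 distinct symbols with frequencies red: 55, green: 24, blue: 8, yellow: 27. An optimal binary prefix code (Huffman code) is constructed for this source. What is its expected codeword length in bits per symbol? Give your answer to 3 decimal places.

Probabilities are the counts divided by 114.
Repeatedly combine the two least-probable nodes; the expected code length is the sum of the merged weights.
merge 4/57 + 4/19 → 16/57
merge 9/38 + 16/57 → 59/114
merge 55/114 + 59/114 → 1
L = 16/57 + 59/114 + 1 = 205/114 ≈ 1.798 bits/symbol.

1.798 bits/symbol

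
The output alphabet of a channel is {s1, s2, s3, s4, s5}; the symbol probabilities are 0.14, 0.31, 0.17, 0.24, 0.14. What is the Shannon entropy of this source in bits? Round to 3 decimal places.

2.247 bits

H = −Σ pᵢ log₂ pᵢ.
−0.14·log₂(0.14) = 0.3971
−0.31·log₂(0.31) = 0.5238
−0.17·log₂(0.17) = 0.4346
−0.24·log₂(0.24) = 0.4941
−0.14·log₂(0.14) = 0.3971
Sum ≈ 2.2467 → 2.247 bits.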